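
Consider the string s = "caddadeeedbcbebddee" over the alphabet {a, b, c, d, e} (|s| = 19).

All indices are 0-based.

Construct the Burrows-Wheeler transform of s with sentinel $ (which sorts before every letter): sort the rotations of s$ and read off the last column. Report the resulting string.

rank  rotation              last
    0  $caddadeeedbcbebddee  e
    1  addadeeedbcbebddee$c  c
    2  adeeedbcbebddee$cadd  d
    3  bcbebddee$caddadeeed  d
    4  bddee$caddadeeedbcbe  e
    5  bebddee$caddadeeedbc  c
    6  caddadeeedbcbebddee$  $
    7  cbebddee$caddadeeedb  b
    8  dadeeedbcbebddee$cad  d
    9  dbcbebddee$caddadeee  e
   10  ddadeeedbcbebddee$ca  a
   11  ddee$caddadeeedbcbeb  b
   12  dee$caddadeeedbcbebd  d
   13  deeedbcbebddee$cadda  a
   14  e$caddadeeedbcbebdde  e
   15  ebddee$caddadeeedbcb  b
   16  edbcbebddee$caddadee  e
   17  ee$caddadeeedbcbebdd  d
   18  eedbcbebddee$caddade  e
   19  eeedbcbebddee$caddad  d

ecddec$bdeabdaebeded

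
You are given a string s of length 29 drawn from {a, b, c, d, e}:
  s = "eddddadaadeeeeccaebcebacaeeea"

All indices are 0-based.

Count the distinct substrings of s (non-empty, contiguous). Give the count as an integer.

396

sorted suffixes:
  #0 SA[0]=28  'a'
  #1 SA[1]=7  'aadeeeeccaebcebacaeeea'
  #2 SA[2]=22  'acaeeea'
  #3 SA[3]=5  'adaadeeeeccaebcebacaeeea'
  #4 SA[4]=8  'adeeeeccaebcebacaeeea'
  #5 SA[5]=16  'aebcebacaeeea'
  #6 SA[6]=24  'aeeea'
  #7 SA[7]=21  'bacaeeea'
  #8 SA[8]=18  'bcebacaeeea'
  #9 SA[9]=15  'caebcebacaeeea'
  #10 SA[10]=23  'caeeea'
  #11 SA[11]=14  'ccaebcebacaeeea'
  #12 SA[12]=19  'cebacaeeea'
  #13 SA[13]=6  'daadeeeeccaebcebacaeeea'
  #14 SA[14]=4  'dadaadeeeeccaebcebacaeeea'
  #15 SA[15]=3  'ddadaadeeeeccaebcebacaeeea'
  #16 SA[16]=2  'dddadaadeeeeccaebcebacaeeea'
  #17 SA[17]=1  'ddddadaadeeeeccaebcebacaeeea'
  #18 SA[18]=9  'deeeeccaebcebacaeeea'
  #19 SA[19]=27  'ea'
  #20 SA[20]=20  'ebacaeeea'
  #21 SA[21]=17  'ebcebacaeeea'
  #22 SA[22]=13  'eccaebcebacaeeea'
  #23 SA[23]=0  'eddddadaadeeeeccaebcebacaeeea'
  #24 SA[24]=26  'eea'
  #25 SA[25]=12  'eeccaebcebacaeeea'
  #26 SA[26]=25  'eeea'
  #27 SA[27]=11  'eeeccaebcebacaeeea'
  #28 SA[28]=10  'eeeeccaebcebacaeeea'

SA = [28, 7, 22, 5, 8, 16, 24, 21, 18, 15, 23, 14, 19, 6, 4, 3, 2, 1, 9, 27, 20, 17, 13, 0, 26, 12, 25, 11, 10]
i: (SA[i-1],SA[i]) lcp shared
  1: (28,7) 1 'a'
  2: (7,22) 1 'a'
  3: (22,5) 1 'a'
  4: (5,8) 2 'ad'
  5: (8,16) 1 'a'
  6: (16,24) 2 'ae'
  7: (24,21) 0 ''
  8: (21,18) 1 'b'
  9: (18,15) 0 ''
  10: (15,23) 3 'cae'
  11: (23,14) 1 'c'
  12: (14,19) 1 'c'
  13: (19,6) 0 ''
  14: (6,4) 2 'da'
  15: (4,3) 1 'd'
  16: (3,2) 2 'dd'
  17: (2,1) 3 'ddd'
  18: (1,9) 1 'd'
  19: (9,27) 0 ''
  20: (27,20) 1 'e'
  21: (20,17) 2 'eb'
  22: (17,13) 1 'e'
  23: (13,0) 1 'e'
  24: (0,26) 1 'e'
  25: (26,12) 2 'ee'
  26: (12,25) 2 'ee'
  27: (25,11) 3 'eee'
  28: (11,10) 3 'eee'

n(n+1)/2 = 29·30/2 = 435
Σ LCP = 0 + 1 + 1 + 1 + 2 + 1 + 2 + 0 + 1 + 0 + 3 + 1 + 1 + 0 + 2 + 1 + 2 + 3 + 1 + 0 + 1 + 2 + 1 + 1 + 1 + 2 + 2 + 3 + 3 = 39
distinct = 435 − 39 = 396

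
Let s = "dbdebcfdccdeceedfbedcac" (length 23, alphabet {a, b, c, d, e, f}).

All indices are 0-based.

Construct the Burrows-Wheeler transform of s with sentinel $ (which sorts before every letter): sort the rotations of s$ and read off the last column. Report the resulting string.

ccedfaddceb$efbceddbecdc

rank  rotation                  last
    0  $dbdebcfdccdeceedfbedcac  c
    1  ac$dbdebcfdccdeceedfbedc  c
    2  bcfdccdeceedfbedcac$dbde  e
    3  bdebcfdccdeceedfbedcac$d  d
    4  bedcac$dbdebcfdccdeceedf  f
    5  c$dbdebcfdccdeceedfbedca  a
    6  cac$dbdebcfdccdeceedfbed  d
    7  ccdeceedfbedcac$dbdebcfd  d
    8  cdeceedfbedcac$dbdebcfdc  c
    9  ceedfbedcac$dbdebcfdccde  e
   10  cfdccdeceedfbedcac$dbdeb  b
   11  dbdebcfdccdeceedfbedcac$  $
   12  dcac$dbdebcfdccdeceedfbe  e
   13  dccdeceedfbedcac$dbdebcf  f
   14  debcfdccdeceedfbedcac$db  b
   15  deceedfbedcac$dbdebcfdcc  c
   16  dfbedcac$dbdebcfdccdecee  e
   17  ebcfdccdeceedfbedcac$dbd  d
   18  eceedfbedcac$dbdebcfdccd  d
   19  edcac$dbdebcfdccdeceedfb  b
   20  edfbedcac$dbdebcfdccdece  e
   21  eedfbedcac$dbdebcfdccdec  c
   22  fbedcac$dbdebcfdccdeceed  d
   23  fdccdeceedfbedcac$dbdebc  c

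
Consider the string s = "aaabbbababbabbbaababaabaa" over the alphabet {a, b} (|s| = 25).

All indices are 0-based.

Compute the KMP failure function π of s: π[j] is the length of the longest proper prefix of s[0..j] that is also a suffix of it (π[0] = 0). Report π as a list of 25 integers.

[0, 1, 2, 0, 0, 0, 1, 0, 1, 0, 0, 1, 0, 0, 0, 1, 2, 0, 1, 0, 1, 2, 0, 1, 2]

π[0] = 0
j=1 s[j]='a': π[1]=1 (border 'a')
j=2 s[j]='a': π[2]=2 (border 'aa')
j=3 s[j]='b': k: 2→1→0; π[3]=0 (border '')
j=4 s[j]='b': π[4]=0 (border '')
j=5 s[j]='b': π[5]=0 (border '')
j=6 s[j]='a': π[6]=1 (border 'a')
j=7 s[j]='b': k: 1→0; π[7]=0 (border '')
j=8 s[j]='a': π[8]=1 (border 'a')
j=9 s[j]='b': k: 1→0; π[9]=0 (border '')
j=10 s[j]='b': π[10]=0 (border '')
j=11 s[j]='a': π[11]=1 (border 'a')
j=12 s[j]='b': k: 1→0; π[12]=0 (border '')
j=13 s[j]='b': π[13]=0 (border '')
j=14 s[j]='b': π[14]=0 (border '')
j=15 s[j]='a': π[15]=1 (border 'a')
j=16 s[j]='a': π[16]=2 (border 'aa')
j=17 s[j]='b': k: 2→1→0; π[17]=0 (border '')
j=18 s[j]='a': π[18]=1 (border 'a')
j=19 s[j]='b': k: 1→0; π[19]=0 (border '')
j=20 s[j]='a': π[20]=1 (border 'a')
j=21 s[j]='a': π[21]=2 (border 'aa')
j=22 s[j]='b': k: 2→1→0; π[22]=0 (border '')
j=23 s[j]='a': π[23]=1 (border 'a')
j=24 s[j]='a': π[24]=2 (border 'aa')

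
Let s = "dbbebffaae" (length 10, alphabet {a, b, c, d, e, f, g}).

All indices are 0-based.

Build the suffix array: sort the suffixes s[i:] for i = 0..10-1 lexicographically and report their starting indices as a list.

[7, 8, 1, 2, 4, 0, 9, 3, 6, 5]

rank | idx | suffix
   0 |   7 | aae
   1 |   8 | ae
   2 |   1 | bbebffaae
   3 |   2 | bebffaae
   4 |   4 | bffaae
   5 |   0 | dbbebffaae
   6 |   9 | e
   7 |   3 | ebffaae
   8 |   6 | faae
   9 |   5 | ffaae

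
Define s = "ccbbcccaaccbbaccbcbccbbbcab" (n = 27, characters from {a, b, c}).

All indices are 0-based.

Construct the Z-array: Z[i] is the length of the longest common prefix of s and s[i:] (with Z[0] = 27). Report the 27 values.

Z[0]=27
i=1: i≥r, start 0; Z[1]=1 grow→box=[1,2)
i=2: i≥r, start 0; Z[2]=0
i=3: i≥r, start 0; Z[3]=0
i=4: i≥r, start 0; Z[4]=2 grow→box=[4,6)
i=5: min(r-i=1, Z[1]=1)=1; Z[5]=2 grow→box=[5,7)
i=6: min(r-i=1, Z[1]=1)=1; Z[6]=1
i=7: i≥r, start 0; Z[7]=0
i=8: i≥r, start 0; Z[8]=0
i=9: i≥r, start 0; Z[9]=4 grow→box=[9,13)
i=10: min(r-i=3, Z[1]=1)=1; Z[10]=1
i=11: min(r-i=2, Z[2]=0)=0; Z[11]=0
i=12: min(r-i=1, Z[3]=0)=0; Z[12]=0
i=13: i≥r, start 0; Z[13]=0
i=14: i≥r, start 0; Z[14]=3 grow→box=[14,17)
i=15: min(r-i=2, Z[1]=1)=1; Z[15]=1
i=16: min(r-i=1, Z[2]=0)=0; Z[16]=0
i=17: i≥r, start 0; Z[17]=1 grow→box=[17,18)
i=18: i≥r, start 0; Z[18]=0
i=19: i≥r, start 0; Z[19]=4 grow→box=[19,23)
i=20: min(r-i=3, Z[1]=1)=1; Z[20]=1
i=21: min(r-i=2, Z[2]=0)=0; Z[21]=0
i=22: min(r-i=1, Z[3]=0)=0; Z[22]=0
i=23: i≥r, start 0; Z[23]=0
i=24: i≥r, start 0; Z[24]=1 grow→box=[24,25)
i=25: i≥r, start 0; Z[25]=0
i=26: i≥r, start 0; Z[26]=0

[27, 1, 0, 0, 2, 2, 1, 0, 0, 4, 1, 0, 0, 0, 3, 1, 0, 1, 0, 4, 1, 0, 0, 0, 1, 0, 0]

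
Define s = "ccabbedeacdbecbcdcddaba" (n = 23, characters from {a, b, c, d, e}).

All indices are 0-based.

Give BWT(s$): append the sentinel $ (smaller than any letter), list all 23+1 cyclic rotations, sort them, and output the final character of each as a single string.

rank  rotation                  last
    0  $ccabbedeacdbecbcdcddaba  a
    1  a$ccabbedeacdbecbcdcddab  b
    2  aba$ccabbedeacdbecbcdcdd  d
    3  abbedeacdbecbcdcddaba$cc  c
    4  acdbecbcdcddaba$ccabbede  e
    5  ba$ccabbedeacdbecbcdcdda  a
    6  bbedeacdbecbcdcddaba$cca  a
    7  bcdcddaba$ccabbedeacdbec  c
    8  becbcdcddaba$ccabbedeacd  d
    9  bedeacdbecbcdcddaba$ccab  b
   10  cabbedeacdbecbcdcddaba$c  c
   11  cbcdcddaba$ccabbedeacdbe  e
   12  ccabbedeacdbecbcdcddaba$  $
   13  cdbecbcdcddaba$ccabbedea  a
   14  cdcddaba$ccabbedeacdbecb  b
   15  cddaba$ccabbedeacdbecbcd  d
   16  daba$ccabbedeacdbecbcdcd  d
   17  dbecbcdcddaba$ccabbedeac  c
   18  dcddaba$ccabbedeacdbecbc  c
   19  ddaba$ccabbedeacdbecbcdc  c
   20  deacdbecbcdcddaba$ccabbe  e
   21  eacdbecbcdcddaba$ccabbed  d
   22  ecbcdcddaba$ccabbedeacdb  b
   23  edeacdbecbcdcddaba$ccabb  b

abdceaacdbce$abddcccedbb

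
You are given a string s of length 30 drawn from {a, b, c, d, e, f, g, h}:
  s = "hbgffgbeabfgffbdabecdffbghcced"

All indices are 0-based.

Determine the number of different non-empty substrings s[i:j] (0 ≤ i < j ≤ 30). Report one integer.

rank→(start, suffix):
  0 → (16, 'abecdffbghcced')
  1 → (8, 'abfgffbdabecdffbghcced')
  2 → (14, 'bdabecdffbghcced')
  3 → (6, 'beabfgffbdabecdffbghcced')
  4 → (17, 'becdffbghcced')
  5 → (9, 'bfgffbdabecdffbghcced')
  6 → (1, 'bgffgbeabfgffbdabecdffbghcced')
  7 → (23, 'bghcced')
  8 → (26, 'cced')
  9 → (19, 'cdffbghcced')
  10 → (27, 'ced')
  11 → (29, 'd')
  12 → (15, 'dabecdffbghcced')
  13 → (20, 'dffbghcced')
  14 → (7, 'eabfgffbdabecdffbghcced')
  15 → (18, 'ecdffbghcced')
  16 → (28, 'ed')
  17 → (13, 'fbdabecdffbghcced')
  18 → (22, 'fbghcced')
  19 → (12, 'ffbdabecdffbghcced')
  20 → (21, 'ffbghcced')
  21 → (3, 'ffgbeabfgffbdabecdffbghcced')
  22 → (4, 'fgbeabfgffbdabecdffbghcced')
  23 → (10, 'fgffbdabecdffbghcced')
  24 → (5, 'gbeabfgffbdabecdffbghcced')
  25 → (11, 'gffbdabecdffbghcced')
  26 → (2, 'gffgbeabfgffbdabecdffbghcced')
  27 → (24, 'ghcced')
  28 → (0, 'hbgffgbeabfgffbdabecdffbghcced')
  29 → (25, 'hcced')

SA = [16, 8, 14, 6, 17, 9, 1, 23, 26, 19, 27, 29, 15, 20, 7, 18, 28, 13, 22, 12, 21, 3, 4, 10, 5, 11, 2, 24, 0, 25]
i: (SA[i-1],SA[i]) lcp shared
  1: (16,8) 2 'ab'
  2: (8,14) 0 ''
  3: (14,6) 1 'b'
  4: (6,17) 2 'be'
  5: (17,9) 1 'b'
  6: (9,1) 1 'b'
  7: (1,23) 2 'bg'
  8: (23,26) 0 ''
  9: (26,19) 1 'c'
  10: (19,27) 1 'c'
  11: (27,29) 0 ''
  12: (29,15) 1 'd'
  13: (15,20) 1 'd'
  14: (20,7) 0 ''
  15: (7,18) 1 'e'
  16: (18,28) 1 'e'
  17: (28,13) 0 ''
  18: (13,22) 2 'fb'
  19: (22,12) 1 'f'
  20: (12,21) 3 'ffb'
  21: (21,3) 2 'ff'
  22: (3,4) 1 'f'
  23: (4,10) 2 'fg'
  24: (10,5) 0 ''
  25: (5,11) 1 'g'
  26: (11,2) 3 'gff'
  27: (2,24) 1 'g'
  28: (24,0) 0 ''
  29: (0,25) 1 'h'

n(n+1)/2 = 30·31/2 = 465
Σ LCP = 0 + 2 + 0 + 1 + 2 + 1 + 1 + 2 + 0 + 1 + 1 + 0 + 1 + 1 + 0 + 1 + 1 + 0 + 2 + 1 + 3 + 2 + 1 + 2 + 0 + 1 + 3 + 1 + 0 + 1 = 32
distinct = 465 − 32 = 433

433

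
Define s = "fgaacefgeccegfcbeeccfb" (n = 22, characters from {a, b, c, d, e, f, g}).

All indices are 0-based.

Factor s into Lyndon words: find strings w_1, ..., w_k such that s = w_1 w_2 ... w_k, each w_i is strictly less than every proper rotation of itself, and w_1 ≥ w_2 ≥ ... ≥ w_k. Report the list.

["fg", "aacefgeccegfcbeeccfb"]

emit factor 1: 'fg' (i=0, period=2)
emit factor 2: 'aacefgeccegfcbeeccfb' (i=2, period=20)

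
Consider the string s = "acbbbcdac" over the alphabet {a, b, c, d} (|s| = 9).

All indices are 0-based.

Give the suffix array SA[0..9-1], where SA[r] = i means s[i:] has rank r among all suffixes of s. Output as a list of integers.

[7, 0, 2, 3, 4, 8, 1, 5, 6]

rank | idx | suffix
   0 |   7 | ac
   1 |   0 | acbbbcdac
   2 |   2 | bbbcdac
   3 |   3 | bbcdac
   4 |   4 | bcdac
   5 |   8 | c
   6 |   1 | cbbbcdac
   7 |   5 | cdac
   8 |   6 | dac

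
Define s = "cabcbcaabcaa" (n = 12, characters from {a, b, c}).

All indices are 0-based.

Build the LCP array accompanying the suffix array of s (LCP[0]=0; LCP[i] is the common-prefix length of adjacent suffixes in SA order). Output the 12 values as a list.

rank | idx | suffix
   0 |  11 | a
   1 |  10 | aa
   2 |   6 | aabcaa
   3 |   7 | abcaa
   4 |   1 | abcbcaabcaa
   5 |   8 | bcaa
   6 |   4 | bcaabcaa
   7 |   2 | bcbcaabcaa
   8 |   9 | caa
   9 |   5 | caabcaa
  10 |   0 | cabcbcaabcaa
  11 |   3 | cbcaabcaa

SA = [11, 10, 6, 7, 1, 8, 4, 2, 9, 5, 0, 3]
i: (SA[i-1],SA[i]) lcp shared
  1: (11,10) 1 'a'
  2: (10,6) 2 'aa'
  3: (6,7) 1 'a'
  4: (7,1) 3 'abc'
  5: (1,8) 0 ''
  6: (8,4) 4 'bcaa'
  7: (4,2) 2 'bc'
  8: (2,9) 0 ''
  9: (9,5) 3 'caa'
  10: (5,0) 2 'ca'
  11: (0,3) 1 'c'

[0, 1, 2, 1, 3, 0, 4, 2, 0, 3, 2, 1]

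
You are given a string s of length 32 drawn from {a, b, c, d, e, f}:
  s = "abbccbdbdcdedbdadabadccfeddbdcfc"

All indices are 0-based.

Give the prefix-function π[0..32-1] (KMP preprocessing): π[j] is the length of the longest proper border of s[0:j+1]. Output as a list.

π[0] = 0
j=1 s[j]='b': π[1]=0 (border '')
j=2 s[j]='b': π[2]=0 (border '')
j=3 s[j]='c': π[3]=0 (border '')
j=4 s[j]='c': π[4]=0 (border '')
j=5 s[j]='b': π[5]=0 (border '')
j=6 s[j]='d': π[6]=0 (border '')
j=7 s[j]='b': π[7]=0 (border '')
j=8 s[j]='d': π[8]=0 (border '')
j=9 s[j]='c': π[9]=0 (border '')
j=10 s[j]='d': π[10]=0 (border '')
j=11 s[j]='e': π[11]=0 (border '')
j=12 s[j]='d': π[12]=0 (border '')
j=13 s[j]='b': π[13]=0 (border '')
j=14 s[j]='d': π[14]=0 (border '')
j=15 s[j]='a': π[15]=1 (border 'a')
j=16 s[j]='d': k: 1→0; π[16]=0 (border '')
j=17 s[j]='a': π[17]=1 (border 'a')
j=18 s[j]='b': π[18]=2 (border 'ab')
j=19 s[j]='a': k: 2→0; π[19]=1 (border 'a')
j=20 s[j]='d': k: 1→0; π[20]=0 (border '')
j=21 s[j]='c': π[21]=0 (border '')
j=22 s[j]='c': π[22]=0 (border '')
j=23 s[j]='f': π[23]=0 (border '')
j=24 s[j]='e': π[24]=0 (border '')
j=25 s[j]='d': π[25]=0 (border '')
j=26 s[j]='d': π[26]=0 (border '')
j=27 s[j]='b': π[27]=0 (border '')
j=28 s[j]='d': π[28]=0 (border '')
j=29 s[j]='c': π[29]=0 (border '')
j=30 s[j]='f': π[30]=0 (border '')
j=31 s[j]='c': π[31]=0 (border '')

[0, 0, 0, 0, 0, 0, 0, 0, 0, 0, 0, 0, 0, 0, 0, 1, 0, 1, 2, 1, 0, 0, 0, 0, 0, 0, 0, 0, 0, 0, 0, 0]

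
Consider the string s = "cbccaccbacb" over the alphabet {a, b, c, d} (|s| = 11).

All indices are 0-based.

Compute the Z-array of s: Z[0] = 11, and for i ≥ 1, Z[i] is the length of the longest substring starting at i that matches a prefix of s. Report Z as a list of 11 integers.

[11, 0, 1, 1, 0, 1, 2, 0, 0, 2, 0]

Z[0]=11
i=1: fresh scan; Z[1]=0
i=2: fresh scan; Z[2]=1 extend→box=[2,3)
i=3: fresh scan; Z[3]=1 extend→box=[3,4)
i=4: fresh scan; Z[4]=0
i=5: fresh scan; Z[5]=1 extend→box=[5,6)
i=6: fresh scan; Z[6]=2 extend→box=[6,8)
i=7: min(r-i=1, Z[1]=0)=0; Z[7]=0
i=8: fresh scan; Z[8]=0
i=9: fresh scan; Z[9]=2 extend→box=[9,11)
i=10: min(r-i=1, Z[1]=0)=0; Z[10]=0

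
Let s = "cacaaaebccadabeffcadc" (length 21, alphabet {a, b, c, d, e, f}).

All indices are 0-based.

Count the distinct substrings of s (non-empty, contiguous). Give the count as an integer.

rank→(start, suffix):
  0 → (3, 'aaaebccadabeffcadc')
  1 → (4, 'aaebccadabeffcadc')
  2 → (12, 'abeffcadc')
  3 → (1, 'acaaaebccadabeffcadc')
  4 → (10, 'adabeffcadc')
  5 → (18, 'adc')
  6 → (5, 'aebccadabeffcadc')
  7 → (7, 'bccadabeffcadc')
  8 → (13, 'beffcadc')
  9 → (20, 'c')
  10 → (2, 'caaaebccadabeffcadc')
  11 → (0, 'cacaaaebccadabeffcadc')
  12 → (9, 'cadabeffcadc')
  13 → (17, 'cadc')
  14 → (8, 'ccadabeffcadc')
  15 → (11, 'dabeffcadc')
  16 → (19, 'dc')
  17 → (6, 'ebccadabeffcadc')
  18 → (14, 'effcadc')
  19 → (16, 'fcadc')
  20 → (15, 'ffcadc')

SA = [3, 4, 12, 1, 10, 18, 5, 7, 13, 20, 2, 0, 9, 17, 8, 11, 19, 6, 14, 16, 15]
[i] adj suffixes → lcp
  [1] 3/4 → 2 ('aa')
  [2] 4/12 → 1 ('a')
  [3] 12/1 → 1 ('a')
  [4] 1/10 → 1 ('a')
  [5] 10/18 → 2 ('ad')
  [6] 18/5 → 1 ('a')
  [7] 5/7 → 0 ('')
  [8] 7/13 → 1 ('b')
  [9] 13/20 → 0 ('')
  [10] 20/2 → 1 ('c')
  [11] 2/0 → 2 ('ca')
  [12] 0/9 → 2 ('ca')
  [13] 9/17 → 3 ('cad')
  [14] 17/8 → 1 ('c')
  [15] 8/11 → 0 ('')
  [16] 11/19 → 1 ('d')
  [17] 19/6 → 0 ('')
  [18] 6/14 → 1 ('e')
  [19] 14/16 → 0 ('')
  [20] 16/15 → 1 ('f')

n(n+1)/2 = 21·22/2 = 231
Σ LCP = 0 + 2 + 1 + 1 + 1 + 2 + 1 + 0 + 1 + 0 + 1 + 2 + 2 + 3 + 1 + 0 + 1 + 0 + 1 + 0 + 1 = 21
distinct = 231 − 21 = 210

210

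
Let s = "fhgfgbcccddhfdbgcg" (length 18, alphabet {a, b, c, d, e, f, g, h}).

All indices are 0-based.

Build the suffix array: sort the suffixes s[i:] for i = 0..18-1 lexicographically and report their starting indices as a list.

rank | idx | suffix
   0 |   5 | bcccddhfdbgcg
   1 |  14 | bgcg
   2 |   6 | cccddhfdbgcg
   3 |   7 | ccddhfdbgcg
   4 |   8 | cddhfdbgcg
   5 |  16 | cg
   6 |  13 | dbgcg
   7 |   9 | ddhfdbgcg
   8 |  10 | dhfdbgcg
   9 |  12 | fdbgcg
  10 |   3 | fgbcccddhfdbgcg
  11 |   0 | fhgfgbcccddhfdbgcg
  12 |  17 | g
  13 |   4 | gbcccddhfdbgcg
  14 |  15 | gcg
  15 |   2 | gfgbcccddhfdbgcg
  16 |  11 | hfdbgcg
  17 |   1 | hgfgbcccddhfdbgcg

[5, 14, 6, 7, 8, 16, 13, 9, 10, 12, 3, 0, 17, 4, 15, 2, 11, 1]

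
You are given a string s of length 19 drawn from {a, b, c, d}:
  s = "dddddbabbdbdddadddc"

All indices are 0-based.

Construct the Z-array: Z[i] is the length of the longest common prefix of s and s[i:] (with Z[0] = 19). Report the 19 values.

Z[0]=19
i=1: i≥r, start 0; Z[1]=4 grow→box=[1,5)
i=2: min(r-i=3, Z[1]=4)=3; Z[2]=3
i=3: min(r-i=2, Z[2]=3)=2; Z[3]=2
i=4: min(r-i=1, Z[3]=2)=1; Z[4]=1
i=5: i≥r, start 0; Z[5]=0
i=6: i≥r, start 0; Z[6]=0
i=7: i≥r, start 0; Z[7]=0
i=8: i≥r, start 0; Z[8]=0
i=9: i≥r, start 0; Z[9]=1 grow→box=[9,10)
i=10: i≥r, start 0; Z[10]=0
i=11: i≥r, start 0; Z[11]=3 grow→box=[11,14)
i=12: min(r-i=2, Z[1]=4)=2; Z[12]=2
i=13: min(r-i=1, Z[2]=3)=1; Z[13]=1
i=14: i≥r, start 0; Z[14]=0
i=15: i≥r, start 0; Z[15]=3 grow→box=[15,18)
i=16: min(r-i=2, Z[1]=4)=2; Z[16]=2
i=17: min(r-i=1, Z[2]=3)=1; Z[17]=1
i=18: i≥r, start 0; Z[18]=0

[19, 4, 3, 2, 1, 0, 0, 0, 0, 1, 0, 3, 2, 1, 0, 3, 2, 1, 0]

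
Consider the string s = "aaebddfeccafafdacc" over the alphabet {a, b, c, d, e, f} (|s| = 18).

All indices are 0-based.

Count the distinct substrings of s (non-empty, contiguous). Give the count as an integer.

rank | idx | suffix
   0 |   0 | aaebddfeccafafdacc
   1 |  15 | acc
   2 |   1 | aebddfeccafafdacc
   3 |  10 | afafdacc
   4 |  12 | afdacc
   5 |   3 | bddfeccafafdacc
   6 |  17 | c
   7 |   9 | cafafdacc
   8 |  16 | cc
   9 |   8 | ccafafdacc
  10 |  14 | dacc
  11 |   4 | ddfeccafafdacc
  12 |   5 | dfeccafafdacc
  13 |   2 | ebddfeccafafdacc
  14 |   7 | eccafafdacc
  15 |  11 | fafdacc
  16 |  13 | fdacc
  17 |   6 | feccafafdacc

SA = [0, 15, 1, 10, 12, 3, 17, 9, 16, 8, 14, 4, 5, 2, 7, 11, 13, 6]
i: (SA[i-1],SA[i]) lcp shared
  1: (0,15) 1 'a'
  2: (15,1) 1 'a'
  3: (1,10) 1 'a'
  4: (10,12) 2 'af'
  5: (12,3) 0 ''
  6: (3,17) 0 ''
  7: (17,9) 1 'c'
  8: (9,16) 1 'c'
  9: (16,8) 2 'cc'
  10: (8,14) 0 ''
  11: (14,4) 1 'd'
  12: (4,5) 1 'd'
  13: (5,2) 0 ''
  14: (2,7) 1 'e'
  15: (7,11) 0 ''
  16: (11,13) 1 'f'
  17: (13,6) 1 'f'

n(n+1)/2 = 18·19/2 = 171
Σ LCP = 0 + 1 + 1 + 1 + 2 + 0 + 0 + 1 + 1 + 2 + 0 + 1 + 1 + 0 + 1 + 0 + 1 + 1 = 14
distinct = 171 − 14 = 157

157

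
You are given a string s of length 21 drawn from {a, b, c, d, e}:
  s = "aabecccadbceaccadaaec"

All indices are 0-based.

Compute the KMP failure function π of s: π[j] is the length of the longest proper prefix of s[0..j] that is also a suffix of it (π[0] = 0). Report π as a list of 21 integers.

π[0] = 0
j=1 s[j]='a': π[1]=1 (border 'a')
j=2 s[j]='b': k: 1→0; π[2]=0 (border '')
j=3 s[j]='e': π[3]=0 (border '')
j=4 s[j]='c': π[4]=0 (border '')
j=5 s[j]='c': π[5]=0 (border '')
j=6 s[j]='c': π[6]=0 (border '')
j=7 s[j]='a': π[7]=1 (border 'a')
j=8 s[j]='d': k: 1→0; π[8]=0 (border '')
j=9 s[j]='b': π[9]=0 (border '')
j=10 s[j]='c': π[10]=0 (border '')
j=11 s[j]='e': π[11]=0 (border '')
j=12 s[j]='a': π[12]=1 (border 'a')
j=13 s[j]='c': k: 1→0; π[13]=0 (border '')
j=14 s[j]='c': π[14]=0 (border '')
j=15 s[j]='a': π[15]=1 (border 'a')
j=16 s[j]='d': k: 1→0; π[16]=0 (border '')
j=17 s[j]='a': π[17]=1 (border 'a')
j=18 s[j]='a': π[18]=2 (border 'aa')
j=19 s[j]='e': k: 2→1→0; π[19]=0 (border '')
j=20 s[j]='c': π[20]=0 (border '')

[0, 1, 0, 0, 0, 0, 0, 1, 0, 0, 0, 0, 1, 0, 0, 1, 0, 1, 2, 0, 0]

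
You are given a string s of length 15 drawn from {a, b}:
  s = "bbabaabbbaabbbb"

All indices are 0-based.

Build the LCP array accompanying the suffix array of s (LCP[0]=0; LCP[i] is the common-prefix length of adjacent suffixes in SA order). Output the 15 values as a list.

[0, 5, 1, 2, 4, 0, 1, 6, 2, 1, 2, 3, 2, 3, 3]

rank→(start, suffix):
  0 → (4, 'aabbbaabbbb')
  1 → (9, 'aabbbb')
  2 → (2, 'abaabbbaabbbb')
  3 → (5, 'abbbaabbbb')
  4 → (10, 'abbbb')
  5 → (14, 'b')
  6 → (3, 'baabbbaabbbb')
  7 → (8, 'baabbbb')
  8 → (1, 'babaabbbaabbbb')
  9 → (13, 'bb')
  10 → (7, 'bbaabbbb')
  11 → (0, 'bbabaabbbaabbbb')
  12 → (12, 'bbb')
  13 → (6, 'bbbaabbbb')
  14 → (11, 'bbbb')

SA = [4, 9, 2, 5, 10, 14, 3, 8, 1, 13, 7, 0, 12, 6, 11]
rank  pair      lcp
   1  s[4:],s[9:]  5  'aabbb'
   2  s[9:],s[2:]  1  'a'
   3  s[2:],s[5:]  2  'ab'
   4  s[5:],s[10:]  4  'abbb'
   5  s[10:],s[14:]  0  ''
   6  s[14:],s[3:]  1  'b'
   7  s[3:],s[8:]  6  'baabbb'
   8  s[8:],s[1:]  2  'ba'
   9  s[1:],s[13:]  1  'b'
  10  s[13:],s[7:]  2  'bb'
  11  s[7:],s[0:]  3  'bba'
  12  s[0:],s[12:]  2  'bb'
  13  s[12:],s[6:]  3  'bbb'
  14  s[6:],s[11:]  3  'bbb'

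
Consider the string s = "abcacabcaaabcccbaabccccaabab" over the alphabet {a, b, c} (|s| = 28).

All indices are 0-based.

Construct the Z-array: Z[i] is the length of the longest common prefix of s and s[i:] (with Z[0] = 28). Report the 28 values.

[28, 0, 0, 1, 0, 4, 0, 0, 1, 1, 3, 0, 0, 0, 0, 0, 1, 3, 0, 0, 0, 0, 0, 1, 2, 0, 2, 0]

Z[0]=28
i=1: outside box; Z[1]=0
i=2: outside box; Z[2]=0
i=3: outside box; Z[3]=1 extend→box=[3,4)
i=4: outside box; Z[4]=0
i=5: outside box; Z[5]=4 extend→box=[5,9)
i=6: min(r-i=3, Z[1]=0)=0; Z[6]=0
i=7: min(r-i=2, Z[2]=0)=0; Z[7]=0
i=8: min(r-i=1, Z[3]=1)=1; Z[8]=1
i=9: outside box; Z[9]=1 extend→box=[9,10)
i=10: outside box; Z[10]=3 extend→box=[10,13)
i=11: min(r-i=2, Z[1]=0)=0; Z[11]=0
i=12: min(r-i=1, Z[2]=0)=0; Z[12]=0
i=13: outside box; Z[13]=0
i=14: outside box; Z[14]=0
i=15: outside box; Z[15]=0
i=16: outside box; Z[16]=1 extend→box=[16,17)
i=17: outside box; Z[17]=3 extend→box=[17,20)
i=18: min(r-i=2, Z[1]=0)=0; Z[18]=0
i=19: min(r-i=1, Z[2]=0)=0; Z[19]=0
i=20: outside box; Z[20]=0
i=21: outside box; Z[21]=0
i=22: outside box; Z[22]=0
i=23: outside box; Z[23]=1 extend→box=[23,24)
i=24: outside box; Z[24]=2 extend→box=[24,26)
i=25: min(r-i=1, Z[1]=0)=0; Z[25]=0
i=26: outside box; Z[26]=2 extend→box=[26,28)
i=27: min(r-i=1, Z[1]=0)=0; Z[27]=0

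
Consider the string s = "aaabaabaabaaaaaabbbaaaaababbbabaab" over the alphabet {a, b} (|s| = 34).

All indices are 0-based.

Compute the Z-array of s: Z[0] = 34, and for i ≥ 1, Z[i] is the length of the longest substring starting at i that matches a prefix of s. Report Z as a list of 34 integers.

[34, 2, 1, 0, 2, 1, 0, 2, 1, 0, 3, 3, 3, 4, 2, 1, 0, 0, 0, 3, 3, 5, 2, 1, 0, 1, 0, 0, 0, 1, 0, 2, 1, 0]

Z[0]=34
i=1: outside box; Z[1]=2 grow→box=[1,3)
i=2: min(r-i=1, Z[1]=2)=1; Z[2]=1
i=3: outside box; Z[3]=0
i=4: outside box; Z[4]=2 grow→box=[4,6)
i=5: min(r-i=1, Z[1]=2)=1; Z[5]=1
i=6: outside box; Z[6]=0
i=7: outside box; Z[7]=2 grow→box=[7,9)
i=8: min(r-i=1, Z[1]=2)=1; Z[8]=1
i=9: outside box; Z[9]=0
i=10: outside box; Z[10]=3 grow→box=[10,13)
i=11: min(r-i=2, Z[1]=2)=2; Z[11]=3 grow→box=[11,14)
i=12: min(r-i=2, Z[1]=2)=2; Z[12]=3 grow→box=[12,15)
i=13: min(r-i=2, Z[1]=2)=2; Z[13]=4 grow→box=[13,17)
i=14: min(r-i=3, Z[1]=2)=2; Z[14]=2
i=15: min(r-i=2, Z[2]=1)=1; Z[15]=1
i=16: min(r-i=1, Z[3]=0)=0; Z[16]=0
i=17: outside box; Z[17]=0
i=18: outside box; Z[18]=0
i=19: outside box; Z[19]=3 grow→box=[19,22)
i=20: min(r-i=2, Z[1]=2)=2; Z[20]=3 grow→box=[20,23)
i=21: min(r-i=2, Z[1]=2)=2; Z[21]=5 grow→box=[21,26)
i=22: min(r-i=4, Z[1]=2)=2; Z[22]=2
i=23: min(r-i=3, Z[2]=1)=1; Z[23]=1
i=24: min(r-i=2, Z[3]=0)=0; Z[24]=0
i=25: min(r-i=1, Z[4]=2)=1; Z[25]=1
i=26: outside box; Z[26]=0
i=27: outside box; Z[27]=0
i=28: outside box; Z[28]=0
i=29: outside box; Z[29]=1 grow→box=[29,30)
i=30: outside box; Z[30]=0
i=31: outside box; Z[31]=2 grow→box=[31,33)
i=32: min(r-i=1, Z[1]=2)=1; Z[32]=1
i=33: outside box; Z[33]=0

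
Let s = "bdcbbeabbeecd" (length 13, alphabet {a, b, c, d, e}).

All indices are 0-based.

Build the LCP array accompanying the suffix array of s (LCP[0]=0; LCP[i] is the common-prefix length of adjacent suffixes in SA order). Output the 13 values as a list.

sorted suffixes:
  #0 SA[0]=6  'abbeecd'
  #1 SA[1]=3  'bbeabbeecd'
  #2 SA[2]=7  'bbeecd'
  #3 SA[3]=0  'bdcbbeabbeecd'
  #4 SA[4]=4  'beabbeecd'
  #5 SA[5]=8  'beecd'
  #6 SA[6]=2  'cbbeabbeecd'
  #7 SA[7]=11  'cd'
  #8 SA[8]=12  'd'
  #9 SA[9]=1  'dcbbeabbeecd'
  #10 SA[10]=5  'eabbeecd'
  #11 SA[11]=10  'ecd'
  #12 SA[12]=9  'eecd'

SA = [6, 3, 7, 0, 4, 8, 2, 11, 12, 1, 5, 10, 9]
i: (SA[i-1],SA[i]) lcp shared
  1: (6,3) 0 ''
  2: (3,7) 3 'bbe'
  3: (7,0) 1 'b'
  4: (0,4) 1 'b'
  5: (4,8) 2 'be'
  6: (8,2) 0 ''
  7: (2,11) 1 'c'
  8: (11,12) 0 ''
  9: (12,1) 1 'd'
  10: (1,5) 0 ''
  11: (5,10) 1 'e'
  12: (10,9) 1 'e'

[0, 0, 3, 1, 1, 2, 0, 1, 0, 1, 0, 1, 1]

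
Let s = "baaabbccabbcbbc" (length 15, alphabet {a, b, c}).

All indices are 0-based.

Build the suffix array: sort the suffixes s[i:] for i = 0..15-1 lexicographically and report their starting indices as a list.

sorted suffixes:
  #0 SA[0]=1  'aaabbccabbcbbc'
  #1 SA[1]=2  'aabbccabbcbbc'
  #2 SA[2]=8  'abbcbbc'
  #3 SA[3]=3  'abbccabbcbbc'
  #4 SA[4]=0  'baaabbccabbcbbc'
  #5 SA[5]=12  'bbc'
  #6 SA[6]=9  'bbcbbc'
  #7 SA[7]=4  'bbccabbcbbc'
  #8 SA[8]=13  'bc'
  #9 SA[9]=10  'bcbbc'
  #10 SA[10]=5  'bccabbcbbc'
  #11 SA[11]=14  'c'
  #12 SA[12]=7  'cabbcbbc'
  #13 SA[13]=11  'cbbc'
  #14 SA[14]=6  'ccabbcbbc'

[1, 2, 8, 3, 0, 12, 9, 4, 13, 10, 5, 14, 7, 11, 6]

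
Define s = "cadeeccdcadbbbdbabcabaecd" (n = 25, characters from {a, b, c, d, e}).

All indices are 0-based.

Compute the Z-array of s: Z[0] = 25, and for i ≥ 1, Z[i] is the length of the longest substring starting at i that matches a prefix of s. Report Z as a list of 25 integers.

Z[0]=25
i=1: outside box; Z[1]=0
i=2: outside box; Z[2]=0
i=3: outside box; Z[3]=0
i=4: outside box; Z[4]=0
i=5: outside box; Z[5]=1 scan→box=[5,6)
i=6: outside box; Z[6]=1 scan→box=[6,7)
i=7: outside box; Z[7]=0
i=8: outside box; Z[8]=3 scan→box=[8,11)
i=9: min(r-i=2, Z[1]=0)=0; Z[9]=0
i=10: min(r-i=1, Z[2]=0)=0; Z[10]=0
i=11: outside box; Z[11]=0
i=12: outside box; Z[12]=0
i=13: outside box; Z[13]=0
i=14: outside box; Z[14]=0
i=15: outside box; Z[15]=0
i=16: outside box; Z[16]=0
i=17: outside box; Z[17]=0
i=18: outside box; Z[18]=2 scan→box=[18,20)
i=19: min(r-i=1, Z[1]=0)=0; Z[19]=0
i=20: outside box; Z[20]=0
i=21: outside box; Z[21]=0
i=22: outside box; Z[22]=0
i=23: outside box; Z[23]=1 scan→box=[23,24)
i=24: outside box; Z[24]=0

[25, 0, 0, 0, 0, 1, 1, 0, 3, 0, 0, 0, 0, 0, 0, 0, 0, 0, 2, 0, 0, 0, 0, 1, 0]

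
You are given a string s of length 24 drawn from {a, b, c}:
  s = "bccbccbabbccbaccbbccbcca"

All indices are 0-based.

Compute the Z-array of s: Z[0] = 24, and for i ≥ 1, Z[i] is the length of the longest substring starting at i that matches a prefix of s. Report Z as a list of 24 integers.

Z[0]=24
i=1: fresh scan; Z[1]=0
i=2: fresh scan; Z[2]=0
i=3: fresh scan; Z[3]=4 scan→box=[3,7)
i=4: min(r-i=3, Z[1]=0)=0; Z[4]=0
i=5: min(r-i=2, Z[2]=0)=0; Z[5]=0
i=6: min(r-i=1, Z[3]=4)=1; Z[6]=1
i=7: fresh scan; Z[7]=0
i=8: fresh scan; Z[8]=1 scan→box=[8,9)
i=9: fresh scan; Z[9]=4 scan→box=[9,13)
i=10: min(r-i=3, Z[1]=0)=0; Z[10]=0
i=11: min(r-i=2, Z[2]=0)=0; Z[11]=0
i=12: min(r-i=1, Z[3]=4)=1; Z[12]=1
i=13: fresh scan; Z[13]=0
i=14: fresh scan; Z[14]=0
i=15: fresh scan; Z[15]=0
i=16: fresh scan; Z[16]=1 scan→box=[16,17)
i=17: fresh scan; Z[17]=6 scan→box=[17,23)
i=18: min(r-i=5, Z[1]=0)=0; Z[18]=0
i=19: min(r-i=4, Z[2]=0)=0; Z[19]=0
i=20: min(r-i=3, Z[3]=4)=3; Z[20]=3
i=21: min(r-i=2, Z[4]=0)=0; Z[21]=0
i=22: min(r-i=1, Z[5]=0)=0; Z[22]=0
i=23: fresh scan; Z[23]=0

[24, 0, 0, 4, 0, 0, 1, 0, 1, 4, 0, 0, 1, 0, 0, 0, 1, 6, 0, 0, 3, 0, 0, 0]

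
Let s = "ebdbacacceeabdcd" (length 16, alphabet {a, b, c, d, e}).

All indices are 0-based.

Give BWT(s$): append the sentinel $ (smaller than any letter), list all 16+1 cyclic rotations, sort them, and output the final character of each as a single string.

rank  rotation           last
    0  $ebdbacacceeabdcd  d
    1  abdcd$ebdbacaccee  e
    2  acacceeabdcd$ebdb  b
    3  acceeabdcd$ebdbac  c
    4  bacacceeabdcd$ebd  d
    5  bdbacacceeabdcd$e  e
    6  bdcd$ebdbacacceea  a
    7  cacceeabdcd$ebdba  a
    8  cceeabdcd$ebdbaca  a
    9  cd$ebdbacacceeabd  d
   10  ceeabdcd$ebdbacac  c
   11  d$ebdbacacceeabdc  c
   12  dbacacceeabdcd$eb  b
   13  dcd$ebdbacacceeab  b
   14  eabdcd$ebdbacacce  e
   15  ebdbacacceeabdcd$  $
   16  eeabdcd$ebdbacacc  c

debcdeaaadccbbe$c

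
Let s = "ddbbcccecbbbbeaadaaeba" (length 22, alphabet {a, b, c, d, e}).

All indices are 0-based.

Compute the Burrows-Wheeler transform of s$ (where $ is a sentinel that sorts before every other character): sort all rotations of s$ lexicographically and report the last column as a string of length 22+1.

rank  rotation                 last
    0  $ddbbcccecbbbbeaadaaeba  a
    1  a$ddbbcccecbbbbeaadaaeb  b
    2  aadaaeba$ddbbcccecbbbbe  e
    3  aaeba$ddbbcccecbbbbeaad  d
    4  adaaeba$ddbbcccecbbbbea  a
    5  aeba$ddbbcccecbbbbeaada  a
    6  ba$ddbbcccecbbbbeaadaae  e
    7  bbbbeaadaaeba$ddbbcccec  c
    8  bbbeaadaaeba$ddbbcccecb  b
    9  bbcccecbbbbeaadaaeba$dd  d
   10  bbeaadaaeba$ddbbcccecbb  b
   11  bcccecbbbbeaadaaeba$ddb  b
   12  beaadaaeba$ddbbcccecbbb  b
   13  cbbbbeaadaaeba$ddbbccce  e
   14  cccecbbbbeaadaaeba$ddbb  b
   15  ccecbbbbeaadaaeba$ddbbc  c
   16  cecbbbbeaadaaeba$ddbbcc  c
   17  daaeba$ddbbcccecbbbbeaa  a
   18  dbbcccecbbbbeaadaaeba$d  d
   19  ddbbcccecbbbbeaadaaeba$  $
   20  eaadaaeba$ddbbcccecbbbb  b
   21  eba$ddbbcccecbbbbeaadaa  a
   22  ecbbbbeaadaaeba$ddbbccc  c

abedaaecbdbbbebccad$bac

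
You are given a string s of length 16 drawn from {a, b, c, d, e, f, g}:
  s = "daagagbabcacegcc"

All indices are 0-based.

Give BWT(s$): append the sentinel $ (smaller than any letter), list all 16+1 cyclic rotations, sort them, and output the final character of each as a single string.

cdbcaggacbga$caae

rank  rotation           last
    0  $daagagbabcacegcc  c
    1  aagagbabcacegcc$d  d
    2  abcacegcc$daagagb  b
    3  acegcc$daagagbabc  c
    4  agagbabcacegcc$da  a
    5  agbabcacegcc$daag  g
    6  babcacegcc$daagag  g
    7  bcacegcc$daagagba  a
    8  c$daagagbabcacegc  c
    9  cacegcc$daagagbab  b
   10  cc$daagagbabcaceg  g
   11  cegcc$daagagbabca  a
   12  daagagbabcacegcc$  $
   13  egcc$daagagbabcac  c
   14  gagbabcacegcc$daa  a
   15  gbabcacegcc$daaga  a
   16  gcc$daagagbabcace  e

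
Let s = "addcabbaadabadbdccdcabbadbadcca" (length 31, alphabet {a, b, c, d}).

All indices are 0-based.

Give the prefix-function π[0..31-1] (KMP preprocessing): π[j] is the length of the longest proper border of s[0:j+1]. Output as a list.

[0, 0, 0, 0, 1, 0, 0, 1, 1, 2, 1, 0, 1, 2, 0, 0, 0, 0, 0, 0, 1, 0, 0, 1, 2, 0, 1, 2, 0, 0, 1]

π[0] = 0
j=1 s[j]='d': π[1]=0 (border '')
j=2 s[j]='d': π[2]=0 (border '')
j=3 s[j]='c': π[3]=0 (border '')
j=4 s[j]='a': π[4]=1 (border 'a')
j=5 s[j]='b': k: 1→0; π[5]=0 (border '')
j=6 s[j]='b': π[6]=0 (border '')
j=7 s[j]='a': π[7]=1 (border 'a')
j=8 s[j]='a': k: 1→0; π[8]=1 (border 'a')
j=9 s[j]='d': π[9]=2 (border 'ad')
j=10 s[j]='a': k: 2→0; π[10]=1 (border 'a')
j=11 s[j]='b': k: 1→0; π[11]=0 (border '')
j=12 s[j]='a': π[12]=1 (border 'a')
j=13 s[j]='d': π[13]=2 (border 'ad')
j=14 s[j]='b': k: 2→0; π[14]=0 (border '')
j=15 s[j]='d': π[15]=0 (border '')
j=16 s[j]='c': π[16]=0 (border '')
j=17 s[j]='c': π[17]=0 (border '')
j=18 s[j]='d': π[18]=0 (border '')
j=19 s[j]='c': π[19]=0 (border '')
j=20 s[j]='a': π[20]=1 (border 'a')
j=21 s[j]='b': k: 1→0; π[21]=0 (border '')
j=22 s[j]='b': π[22]=0 (border '')
j=23 s[j]='a': π[23]=1 (border 'a')
j=24 s[j]='d': π[24]=2 (border 'ad')
j=25 s[j]='b': k: 2→0; π[25]=0 (border '')
j=26 s[j]='a': π[26]=1 (border 'a')
j=27 s[j]='d': π[27]=2 (border 'ad')
j=28 s[j]='c': k: 2→0; π[28]=0 (border '')
j=29 s[j]='c': π[29]=0 (border '')
j=30 s[j]='a': π[30]=1 (border 'a')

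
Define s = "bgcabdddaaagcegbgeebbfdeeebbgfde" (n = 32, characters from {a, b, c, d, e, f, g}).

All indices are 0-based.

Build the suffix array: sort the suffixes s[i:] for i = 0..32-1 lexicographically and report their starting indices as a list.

rank→(start, suffix):
  0 → (8, 'aaagcegbgeebbfdeeebbgfde')
  1 → (9, 'aagcegbgeebbfdeeebbgfde')
  2 → (3, 'abdddaaagcegbgeebbfdeeebbgfde')
  3 → (10, 'agcegbgeebbfdeeebbgfde')
  4 → (19, 'bbfdeeebbgfde')
  5 → (26, 'bbgfde')
  6 → (4, 'bdddaaagcegbgeebbfdeeebbgfde')
  7 → (20, 'bfdeeebbgfde')
  8 → (0, 'bgcabdddaaagcegbgeebbfdeeebbgfde')
  9 → (15, 'bgeebbfdeeebbgfde')
  10 → (27, 'bgfde')
  11 → (2, 'cabdddaaagcegbgeebbfdeeebbgfde')
  12 → (12, 'cegbgeebbfdeeebbgfde')
  13 → (7, 'daaagcegbgeebbfdeeebbgfde')
  14 → (6, 'ddaaagcegbgeebbfdeeebbgfde')
  15 → (5, 'dddaaagcegbgeebbfdeeebbgfde')
  16 → (30, 'de')
  17 → (22, 'deeebbgfde')
  18 → (31, 'e')
  19 → (18, 'ebbfdeeebbgfde')
  20 → (25, 'ebbgfde')
  21 → (17, 'eebbfdeeebbgfde')
  22 → (24, 'eebbgfde')
  23 → (23, 'eeebbgfde')
  24 → (13, 'egbgeebbfdeeebbgfde')
  25 → (29, 'fde')
  26 → (21, 'fdeeebbgfde')
  27 → (14, 'gbgeebbfdeeebbgfde')
  28 → (1, 'gcabdddaaagcegbgeebbfdeeebbgfde')
  29 → (11, 'gcegbgeebbfdeeebbgfde')
  30 → (16, 'geebbfdeeebbgfde')
  31 → (28, 'gfde')

[8, 9, 3, 10, 19, 26, 4, 20, 0, 15, 27, 2, 12, 7, 6, 5, 30, 22, 31, 18, 25, 17, 24, 23, 13, 29, 21, 14, 1, 11, 16, 28]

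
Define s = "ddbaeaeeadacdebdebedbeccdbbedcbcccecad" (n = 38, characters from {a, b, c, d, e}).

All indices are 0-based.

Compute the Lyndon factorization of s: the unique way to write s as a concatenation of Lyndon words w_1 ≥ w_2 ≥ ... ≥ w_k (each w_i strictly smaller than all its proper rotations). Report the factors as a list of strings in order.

emit factor 1: 'd' (i=0, period=1)
emit factor 2: 'd' (i=1, period=1)
emit factor 3: 'b' (i=2, period=1)
emit factor 4: 'aeaee' (i=3, period=5)
emit factor 5: 'ad' (i=8, period=2)
emit factor 6: 'acdebdebedbeccdbbedcbcccecad' (i=10, period=28)

["d", "d", "b", "aeaee", "ad", "acdebdebedbeccdbbedcbcccecad"]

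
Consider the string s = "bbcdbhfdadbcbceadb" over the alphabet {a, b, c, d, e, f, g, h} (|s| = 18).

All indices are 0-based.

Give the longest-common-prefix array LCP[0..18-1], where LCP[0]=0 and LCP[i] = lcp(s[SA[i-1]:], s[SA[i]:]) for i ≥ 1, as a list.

[0, 3, 0, 1, 1, 2, 2, 1, 0, 1, 1, 0, 1, 2, 2, 0, 0, 0]

sorted suffixes:
  #0 SA[0]=15  'adb'
  #1 SA[1]=8  'adbcbceadb'
  #2 SA[2]=17  'b'
  #3 SA[3]=0  'bbcdbhfdadbcbceadb'
  #4 SA[4]=10  'bcbceadb'
  #5 SA[5]=1  'bcdbhfdadbcbceadb'
  #6 SA[6]=12  'bceadb'
  #7 SA[7]=4  'bhfdadbcbceadb'
  #8 SA[8]=11  'cbceadb'
  #9 SA[9]=2  'cdbhfdadbcbceadb'
  #10 SA[10]=13  'ceadb'
  #11 SA[11]=7  'dadbcbceadb'
  #12 SA[12]=16  'db'
  #13 SA[13]=9  'dbcbceadb'
  #14 SA[14]=3  'dbhfdadbcbceadb'
  #15 SA[15]=14  'eadb'
  #16 SA[16]=6  'fdadbcbceadb'
  #17 SA[17]=5  'hfdadbcbceadb'

SA = [15, 8, 17, 0, 10, 1, 12, 4, 11, 2, 13, 7, 16, 9, 3, 14, 6, 5]
rank  pair      lcp
   1  s[15:],s[8:]  3  'adb'
   2  s[8:],s[17:]  0  ''
   3  s[17:],s[0:]  1  'b'
   4  s[0:],s[10:]  1  'b'
   5  s[10:],s[1:]  2  'bc'
   6  s[1:],s[12:]  2  'bc'
   7  s[12:],s[4:]  1  'b'
   8  s[4:],s[11:]  0  ''
   9  s[11:],s[2:]  1  'c'
  10  s[2:],s[13:]  1  'c'
  11  s[13:],s[7:]  0  ''
  12  s[7:],s[16:]  1  'd'
  13  s[16:],s[9:]  2  'db'
  14  s[9:],s[3:]  2  'db'
  15  s[3:],s[14:]  0  ''
  16  s[14:],s[6:]  0  ''
  17  s[6:],s[5:]  0  ''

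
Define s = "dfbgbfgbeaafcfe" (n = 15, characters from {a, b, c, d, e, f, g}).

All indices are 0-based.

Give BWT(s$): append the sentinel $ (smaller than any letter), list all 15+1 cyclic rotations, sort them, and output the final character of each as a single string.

rank  rotation          last
    0  $dfbgbfgbeaafcfe  e
    1  aafcfe$dfbgbfgbe  e
    2  afcfe$dfbgbfgbea  a
    3  beaafcfe$dfbgbfg  g
    4  bfgbeaafcfe$dfbg  g
    5  bgbfgbeaafcfe$df  f
    6  cfe$dfbgbfgbeaaf  f
    7  dfbgbfgbeaafcfe$  $
    8  e$dfbgbfgbeaafcf  f
    9  eaafcfe$dfbgbfgb  b
   10  fbgbfgbeaafcfe$d  d
   11  fcfe$dfbgbfgbeaa  a
   12  fe$dfbgbfgbeaafc  c
   13  fgbeaafcfe$dfbgb  b
   14  gbeaafcfe$dfbgbf  f
   15  gbfgbeaafcfe$dfb  b

eeaggff$fbdacbfb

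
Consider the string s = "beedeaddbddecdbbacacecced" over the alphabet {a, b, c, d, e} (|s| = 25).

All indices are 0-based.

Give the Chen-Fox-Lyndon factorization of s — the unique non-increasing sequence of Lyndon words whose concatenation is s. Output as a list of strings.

["beede", "addbddecdbb", "acacecced"]

emit factor 1: 'beede' (i=0, period=5)
emit factor 2: 'addbddecdbb' (i=5, period=11)
emit factor 3: 'acacecced' (i=16, period=9)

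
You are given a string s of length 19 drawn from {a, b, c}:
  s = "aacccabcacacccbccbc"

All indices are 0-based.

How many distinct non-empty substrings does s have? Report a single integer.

156

rank→(start, suffix):
  0 → (0, 'aacccabcacacccbccbc')
  1 → (5, 'abcacacccbccbc')
  2 → (8, 'acacccbccbc')
  3 → (1, 'acccabcacacccbccbc')
  4 → (10, 'acccbccbc')
  5 → (17, 'bc')
  6 → (6, 'bcacacccbccbc')
  7 → (14, 'bccbc')
  8 → (18, 'c')
  9 → (4, 'cabcacacccbccbc')
  10 → (7, 'cacacccbccbc')
  11 → (9, 'cacccbccbc')
  12 → (16, 'cbc')
  13 → (13, 'cbccbc')
  14 → (3, 'ccabcacacccbccbc')
  15 → (15, 'ccbc')
  16 → (12, 'ccbccbc')
  17 → (2, 'cccabcacacccbccbc')
  18 → (11, 'cccbccbc')

SA = [0, 5, 8, 1, 10, 17, 6, 14, 18, 4, 7, 9, 16, 13, 3, 15, 12, 2, 11]
i: (SA[i-1],SA[i]) lcp shared
  1: (0,5) 1 'a'
  2: (5,8) 1 'a'
  3: (8,1) 2 'ac'
  4: (1,10) 4 'accc'
  5: (10,17) 0 ''
  6: (17,6) 2 'bc'
  7: (6,14) 2 'bc'
  8: (14,18) 0 ''
  9: (18,4) 1 'c'
  10: (4,7) 2 'ca'
  11: (7,9) 3 'cac'
  12: (9,16) 1 'c'
  13: (16,13) 3 'cbc'
  14: (13,3) 1 'c'
  15: (3,15) 2 'cc'
  16: (15,12) 4 'ccbc'
  17: (12,2) 2 'cc'
  18: (2,11) 3 'ccc'

n(n+1)/2 = 19·20/2 = 190
Σ LCP = 0 + 1 + 1 + 2 + 4 + 0 + 2 + 2 + 0 + 1 + 2 + 3 + 1 + 3 + 1 + 2 + 4 + 2 + 3 = 34
distinct = 190 − 34 = 156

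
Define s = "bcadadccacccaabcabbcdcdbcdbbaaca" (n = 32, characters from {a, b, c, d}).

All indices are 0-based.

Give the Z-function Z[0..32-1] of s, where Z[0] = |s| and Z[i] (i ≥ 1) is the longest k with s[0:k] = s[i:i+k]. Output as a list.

Z[0]=32
i=1: fresh scan; Z[1]=0
i=2: fresh scan; Z[2]=0
i=3: fresh scan; Z[3]=0
i=4: fresh scan; Z[4]=0
i=5: fresh scan; Z[5]=0
i=6: fresh scan; Z[6]=0
i=7: fresh scan; Z[7]=0
i=8: fresh scan; Z[8]=0
i=9: fresh scan; Z[9]=0
i=10: fresh scan; Z[10]=0
i=11: fresh scan; Z[11]=0
i=12: fresh scan; Z[12]=0
i=13: fresh scan; Z[13]=0
i=14: fresh scan; Z[14]=3 grow→box=[14,17)
i=15: min(r-i=2, Z[1]=0)=0; Z[15]=0
i=16: min(r-i=1, Z[2]=0)=0; Z[16]=0
i=17: fresh scan; Z[17]=1 grow→box=[17,18)
i=18: fresh scan; Z[18]=2 grow→box=[18,20)
i=19: min(r-i=1, Z[1]=0)=0; Z[19]=0
i=20: fresh scan; Z[20]=0
i=21: fresh scan; Z[21]=0
i=22: fresh scan; Z[22]=0
i=23: fresh scan; Z[23]=2 grow→box=[23,25)
i=24: min(r-i=1, Z[1]=0)=0; Z[24]=0
i=25: fresh scan; Z[25]=0
i=26: fresh scan; Z[26]=1 grow→box=[26,27)
i=27: fresh scan; Z[27]=1 grow→box=[27,28)
i=28: fresh scan; Z[28]=0
i=29: fresh scan; Z[29]=0
i=30: fresh scan; Z[30]=0
i=31: fresh scan; Z[31]=0

[32, 0, 0, 0, 0, 0, 0, 0, 0, 0, 0, 0, 0, 0, 3, 0, 0, 1, 2, 0, 0, 0, 0, 2, 0, 0, 1, 1, 0, 0, 0, 0]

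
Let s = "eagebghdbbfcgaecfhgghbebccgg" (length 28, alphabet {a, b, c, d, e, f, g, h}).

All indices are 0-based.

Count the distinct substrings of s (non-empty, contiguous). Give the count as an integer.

382

rank→(start, suffix):
  0 → (13, 'aecfhgghbebccgg')
  1 → (1, 'agebghdbbfcgaecfhgghbebccgg')
  2 → (8, 'bbfcgaecfhgghbebccgg')
  3 → (23, 'bccgg')
  4 → (21, 'bebccgg')
  5 → (9, 'bfcgaecfhgghbebccgg')
  6 → (4, 'bghdbbfcgaecfhgghbebccgg')
  7 → (24, 'ccgg')
  8 → (15, 'cfhgghbebccgg')
  9 → (11, 'cgaecfhgghbebccgg')
  10 → (25, 'cgg')
  11 → (7, 'dbbfcgaecfhgghbebccgg')
  12 → (0, 'eagebghdbbfcgaecfhgghbebccgg')
  13 → (22, 'ebccgg')
  14 → (3, 'ebghdbbfcgaecfhgghbebccgg')
  15 → (14, 'ecfhgghbebccgg')
  16 → (10, 'fcgaecfhgghbebccgg')
  17 → (16, 'fhgghbebccgg')
  18 → (27, 'g')
  19 → (12, 'gaecfhgghbebccgg')
  20 → (2, 'gebghdbbfcgaecfhgghbebccgg')
  21 → (26, 'gg')
  22 → (18, 'gghbebccgg')
  23 → (19, 'ghbebccgg')
  24 → (5, 'ghdbbfcgaecfhgghbebccgg')
  25 → (20, 'hbebccgg')
  26 → (6, 'hdbbfcgaecfhgghbebccgg')
  27 → (17, 'hgghbebccgg')

SA = [13, 1, 8, 23, 21, 9, 4, 24, 15, 11, 25, 7, 0, 22, 3, 14, 10, 16, 27, 12, 2, 26, 18, 19, 5, 20, 6, 17]
rank  pair      lcp
   1  s[13:],s[1:]  1  'a'
   2  s[1:],s[8:]  0  ''
   3  s[8:],s[23:]  1  'b'
   4  s[23:],s[21:]  1  'b'
   5  s[21:],s[9:]  1  'b'
   6  s[9:],s[4:]  1  'b'
   7  s[4:],s[24:]  0  ''
   8  s[24:],s[15:]  1  'c'
   9  s[15:],s[11:]  1  'c'
  10  s[11:],s[25:]  2  'cg'
  11  s[25:],s[7:]  0  ''
  12  s[7:],s[0:]  0  ''
  13  s[0:],s[22:]  1  'e'
  14  s[22:],s[3:]  2  'eb'
  15  s[3:],s[14:]  1  'e'
  16  s[14:],s[10:]  0  ''
  17  s[10:],s[16:]  1  'f'
  18  s[16:],s[27:]  0  ''
  19  s[27:],s[12:]  1  'g'
  20  s[12:],s[2:]  1  'g'
  21  s[2:],s[26:]  1  'g'
  22  s[26:],s[18:]  2  'gg'
  23  s[18:],s[19:]  1  'g'
  24  s[19:],s[5:]  2  'gh'
  25  s[5:],s[20:]  0  ''
  26  s[20:],s[6:]  1  'h'
  27  s[6:],s[17:]  1  'h'

n(n+1)/2 = 28·29/2 = 406
Σ LCP = 0 + 1 + 0 + 1 + 1 + 1 + 1 + 0 + 1 + 1 + 2 + 0 + 0 + 1 + 2 + 1 + 0 + 1 + 0 + 1 + 1 + 1 + 2 + 1 + 2 + 0 + 1 + 1 = 24
distinct = 406 − 24 = 382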